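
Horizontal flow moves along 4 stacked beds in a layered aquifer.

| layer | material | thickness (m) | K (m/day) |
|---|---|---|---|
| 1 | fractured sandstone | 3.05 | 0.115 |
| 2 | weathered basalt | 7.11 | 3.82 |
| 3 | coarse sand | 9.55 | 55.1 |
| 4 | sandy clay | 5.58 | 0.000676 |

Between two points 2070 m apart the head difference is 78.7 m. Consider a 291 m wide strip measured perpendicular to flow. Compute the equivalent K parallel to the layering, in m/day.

Flow is parallel to layering, so each bed carries its own Darcy discharge and the transmissivities add.
Σ(K_i·b_i) = 0.115×3.05 + 3.82×7.11 + 55.1×9.55 + 0.000676×5.58 = 553.7 m²/day.
Total thickness b = 25.29 m, so K_eq = Σ(K_i·b_i)/b = 21.89 m/day.

21.9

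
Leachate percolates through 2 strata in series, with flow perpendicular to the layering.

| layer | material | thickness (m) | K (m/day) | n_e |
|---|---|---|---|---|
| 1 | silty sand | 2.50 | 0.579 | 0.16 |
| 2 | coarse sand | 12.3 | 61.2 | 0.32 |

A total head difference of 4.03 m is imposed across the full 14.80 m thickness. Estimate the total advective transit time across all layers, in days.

4.86

With flow normal to the layers, continuity requires the same specific discharge q through every layer.
Σ(b_i/K_i) = 2.50/0.579 + 12.3/61.2 = 4.519 d.
q = Δh / Σ(b_i/K_i) = 4.03 / 4.519 = 0.8918 m/day.
In each layer the seepage velocity is v_i = q/n_i, so the layer transit time is t_i = b_i·n_i / q:
  layer 1 (silty sand): t_1 = 2.50 × 0.16 / 0.8918 = 0.4485 d
  layer 2 (coarse sand): t_2 = 12.3 × 0.32 / 0.8918 = 4.413 d
Total t = Σ t_i = 4.862 days.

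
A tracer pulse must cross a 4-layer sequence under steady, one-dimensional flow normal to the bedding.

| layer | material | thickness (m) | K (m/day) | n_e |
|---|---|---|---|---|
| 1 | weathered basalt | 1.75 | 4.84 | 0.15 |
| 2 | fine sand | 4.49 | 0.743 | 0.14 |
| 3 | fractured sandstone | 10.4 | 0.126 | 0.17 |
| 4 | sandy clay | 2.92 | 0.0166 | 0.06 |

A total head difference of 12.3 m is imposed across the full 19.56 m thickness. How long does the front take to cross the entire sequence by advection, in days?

61.0

With flow normal to the layers, continuity requires the same specific discharge q through every layer.
Σ(b_i/K_i) = 1.75/4.84 + 4.49/0.743 + 10.4/0.126 + 2.92/0.0166 = 264.8 d.
q = Δh / Σ(b_i/K_i) = 12.3 / 264.8 = 0.04644 m/day.
In each layer the seepage velocity is v_i = q/n_i, so the layer transit time is t_i = b_i·n_i / q:
  layer 1 (weathered basalt): t_1 = 1.75 × 0.15 / 0.04644 = 5.652 d
  layer 2 (fine sand): t_2 = 4.49 × 0.14 / 0.04644 = 13.54 d
  layer 3 (fractured sandstone): t_3 = 10.4 × 0.17 / 0.04644 = 38.07 d
  layer 4 (sandy clay): t_4 = 2.92 × 0.06 / 0.04644 = 3.772 d
Total t = Σ t_i = 61.03 days.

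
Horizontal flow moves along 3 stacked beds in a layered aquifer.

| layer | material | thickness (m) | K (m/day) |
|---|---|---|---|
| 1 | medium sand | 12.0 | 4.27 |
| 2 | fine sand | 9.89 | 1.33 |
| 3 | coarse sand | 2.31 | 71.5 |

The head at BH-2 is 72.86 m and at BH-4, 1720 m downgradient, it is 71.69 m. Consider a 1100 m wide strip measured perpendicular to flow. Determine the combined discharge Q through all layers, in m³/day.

Flow is parallel to layering, so each bed carries its own Darcy discharge and the transmissivities add.
Σ(K_i·b_i) = 4.27×12.0 + 1.33×9.89 + 71.5×2.31 = 229.6 m²/day.
Hydraulic gradient i = (72.86 − 71.69) / 1720 = 1.17 / 1720 = 0.0006802.
Q = Σ(K_i·b_i) · W · i = 229.6 × 1100 × 0.0006802 = 171.8 m³/day.

172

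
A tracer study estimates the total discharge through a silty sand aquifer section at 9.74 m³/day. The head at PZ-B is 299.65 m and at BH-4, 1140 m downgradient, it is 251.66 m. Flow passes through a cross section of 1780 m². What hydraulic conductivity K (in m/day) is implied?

Hydraulic gradient i = (299.65 − 251.66) / 1140 = 47.99 / 1140 = 0.04210.
From Q = K·A·i, K = Q / (A·i) = 9.74 / (1780 × 0.04210) = 0.1300 m/day.

0.130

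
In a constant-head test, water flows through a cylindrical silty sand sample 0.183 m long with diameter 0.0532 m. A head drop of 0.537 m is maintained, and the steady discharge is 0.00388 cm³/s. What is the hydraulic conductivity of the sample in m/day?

0.0514

Cross-sectional area A = π·(d/2)² = π × (0.0532/2)² = 0.002223 m².
Convert discharge: 0.00388 cm³/s = 3.880e-09 m³/s.
Darcy's law rearranged: K = Q·L / (A·Δh) = 3.880e-09 × 0.183 / (0.002223 × 0.537) = 5.948e-07 m/s = 0.05139 m/day.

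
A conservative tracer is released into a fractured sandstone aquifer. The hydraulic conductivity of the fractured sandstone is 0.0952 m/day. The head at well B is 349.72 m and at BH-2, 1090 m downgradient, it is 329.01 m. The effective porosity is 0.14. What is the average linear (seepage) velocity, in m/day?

0.0129

Hydraulic gradient i = (349.72 − 329.01) / 1090 = 20.71 / 1090 = 0.01900.
Darcy flux q = K · i = 0.09520 × 0.01900 = 0.001809 m/day.
Seepage velocity v = q / n_e = 0.001809 / 0.14 = 0.01292 m/day.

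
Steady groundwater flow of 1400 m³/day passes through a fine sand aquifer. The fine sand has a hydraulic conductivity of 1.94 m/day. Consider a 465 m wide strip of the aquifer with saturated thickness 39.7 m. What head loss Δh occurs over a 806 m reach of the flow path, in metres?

31.5

Cross-sectional area A = 465 × 39.7 = 18460 m².
From Q = K·A·i, i = Q / (K·A) = 1400 / (1.940 × 18460) = 0.03909.
Head loss Δh = i · L = 0.03909 × 806 = 31.51 m.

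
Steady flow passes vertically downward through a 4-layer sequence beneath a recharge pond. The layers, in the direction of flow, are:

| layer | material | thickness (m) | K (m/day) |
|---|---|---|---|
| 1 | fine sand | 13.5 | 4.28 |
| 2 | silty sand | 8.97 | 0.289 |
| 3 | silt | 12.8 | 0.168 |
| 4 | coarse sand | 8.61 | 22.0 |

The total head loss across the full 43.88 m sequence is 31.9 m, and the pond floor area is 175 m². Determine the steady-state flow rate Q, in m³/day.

50.4

Flow is perpendicular to layering, so the layers act in series and the equivalent K is the thickness-weighted harmonic mean.
Total thickness L = 13.5 + 8.97 + 12.8 + 8.61 = 43.88 m.
Σ(b_i/K_i) = 13.5/4.28 + 8.97/0.289 + 12.8/0.168 + 8.61/22.0 = 110.8 d.
K_eq = L / Σ(b_i/K_i) = 43.88 / 110.8 = 0.3961 m/day.
Q = K_eq · A · (Δh/L) = 0.3961 × 175 × (31.9/43.88) = 50.40 m³/day.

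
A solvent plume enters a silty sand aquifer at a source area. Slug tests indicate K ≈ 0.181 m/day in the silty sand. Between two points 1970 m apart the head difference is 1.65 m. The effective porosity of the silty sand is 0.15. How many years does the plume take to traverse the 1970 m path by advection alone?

5340

Hydraulic gradient i = Δh / L = 1.65 / 1970 = 0.0008376.
Darcy flux q = K · i = 0.1810 × 0.0008376 = 0.0001516 m/day.
Seepage velocity v = q / n_e = 0.0001516 / 0.15 = 0.001011 m/day.
Travel time t = L / v = 1970 / 0.001011 = 1.949e+06 days = 5337 years.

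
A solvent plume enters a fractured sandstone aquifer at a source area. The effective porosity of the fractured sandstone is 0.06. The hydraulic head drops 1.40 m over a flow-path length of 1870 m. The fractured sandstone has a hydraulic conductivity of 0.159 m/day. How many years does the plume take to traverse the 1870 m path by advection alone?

2580

Hydraulic gradient i = Δh / L = 1.40 / 1870 = 0.0007487.
Darcy flux q = K · i = 0.1590 × 0.0007487 = 0.0001190 m/day.
Seepage velocity v = q / n_e = 0.0001190 / 0.06 = 0.001984 m/day.
Travel time t = L / v = 1870 / 0.001984 = 9.426e+05 days = 2581 years.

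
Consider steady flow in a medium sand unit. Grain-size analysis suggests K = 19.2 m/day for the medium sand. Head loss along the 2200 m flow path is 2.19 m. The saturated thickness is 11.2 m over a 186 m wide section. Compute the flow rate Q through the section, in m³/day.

Cross-sectional area A = 186 × 11.2 = 2083 m².
Hydraulic gradient i = Δh / L = 2.19 / 2200 = 0.0009955.
Darcy's law: Q = K · A · i = 19.20 × 2083 × 0.0009955 = 39.82 m³/day.

39.8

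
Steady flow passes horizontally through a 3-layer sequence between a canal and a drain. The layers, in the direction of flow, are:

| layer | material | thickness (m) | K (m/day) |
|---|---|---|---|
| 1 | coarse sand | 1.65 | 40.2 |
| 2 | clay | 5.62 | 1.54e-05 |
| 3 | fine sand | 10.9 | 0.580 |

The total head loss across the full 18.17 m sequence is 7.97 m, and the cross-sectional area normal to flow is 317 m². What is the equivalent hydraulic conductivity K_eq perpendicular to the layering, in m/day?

Flow is perpendicular to layering, so the layers act in series and the equivalent K is the thickness-weighted harmonic mean.
Total thickness L = 1.65 + 5.62 + 10.9 = 18.17 m.
Σ(b_i/K_i) = 1.65/40.2 + 5.62/1.54e-05 + 10.9/0.580 = 3.650e+05 d.
K_eq = L / Σ(b_i/K_i) = 18.17 / 3.650e+05 = 4.979e-05 m/day.

4.98e-05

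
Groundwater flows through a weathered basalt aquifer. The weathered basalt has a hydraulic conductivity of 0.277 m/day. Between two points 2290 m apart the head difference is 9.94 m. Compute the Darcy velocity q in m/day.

Hydraulic gradient i = Δh / L = 9.94 / 2290 = 0.004341.
Specific discharge q = K · i = 0.2770 × 0.004341 = 0.001202 m/day.

0.00120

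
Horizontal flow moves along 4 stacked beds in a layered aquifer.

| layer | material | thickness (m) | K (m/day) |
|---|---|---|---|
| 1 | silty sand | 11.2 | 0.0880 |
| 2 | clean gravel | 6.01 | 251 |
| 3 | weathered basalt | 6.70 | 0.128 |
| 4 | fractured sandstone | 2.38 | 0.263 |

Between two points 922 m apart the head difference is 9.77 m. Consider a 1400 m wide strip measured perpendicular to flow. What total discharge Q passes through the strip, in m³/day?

Flow is parallel to layering, so each bed carries its own Darcy discharge and the transmissivities add.
Σ(K_i·b_i) = 0.0880×11.2 + 251×6.01 + 0.128×6.70 + 0.263×2.38 = 1511 m²/day.
Hydraulic gradient i = Δh / L = 9.77 / 922 = 0.01060.
Q = Σ(K_i·b_i) · W · i = 1511 × 1400 × 0.01060 = 22416 m³/day.

22400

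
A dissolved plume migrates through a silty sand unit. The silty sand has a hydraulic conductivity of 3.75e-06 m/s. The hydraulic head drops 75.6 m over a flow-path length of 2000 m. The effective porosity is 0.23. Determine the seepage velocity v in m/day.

0.0532

Convert K: 3.75e-06 m/s × 86400 = 0.3240 m/day.
Hydraulic gradient i = Δh / L = 75.6 / 2000 = 0.03780.
Darcy flux q = K · i = 0.3240 × 0.03780 = 0.01225 m/day.
Seepage velocity v = q / n_e = 0.01225 / 0.23 = 0.05325 m/day.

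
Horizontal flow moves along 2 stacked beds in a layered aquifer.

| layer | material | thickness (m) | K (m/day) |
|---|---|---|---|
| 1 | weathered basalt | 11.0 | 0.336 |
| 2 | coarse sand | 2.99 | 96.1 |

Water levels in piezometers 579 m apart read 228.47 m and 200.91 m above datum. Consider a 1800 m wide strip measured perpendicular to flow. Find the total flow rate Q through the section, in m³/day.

24900

Flow is parallel to layering, so each bed carries its own Darcy discharge and the transmissivities add.
Σ(K_i·b_i) = 0.336×11.0 + 96.1×2.99 = 291.0 m²/day.
Hydraulic gradient i = (228.47 − 200.91) / 579 = 27.56 / 579 = 0.04760.
Q = Σ(K_i·b_i) · W · i = 291.0 × 1800 × 0.04760 = 24936 m³/day.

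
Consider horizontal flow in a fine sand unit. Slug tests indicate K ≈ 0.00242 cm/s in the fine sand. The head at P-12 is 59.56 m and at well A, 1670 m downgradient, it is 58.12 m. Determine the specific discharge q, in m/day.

0.00180

Convert K: 0.00242 cm/s × 864 = 2.091 m/day.
Hydraulic gradient i = (59.56 − 58.12) / 1670 = 1.44 / 1670 = 0.0008623.
Specific discharge q = K · i = 2.091 × 0.0008623 = 0.001803 m/day.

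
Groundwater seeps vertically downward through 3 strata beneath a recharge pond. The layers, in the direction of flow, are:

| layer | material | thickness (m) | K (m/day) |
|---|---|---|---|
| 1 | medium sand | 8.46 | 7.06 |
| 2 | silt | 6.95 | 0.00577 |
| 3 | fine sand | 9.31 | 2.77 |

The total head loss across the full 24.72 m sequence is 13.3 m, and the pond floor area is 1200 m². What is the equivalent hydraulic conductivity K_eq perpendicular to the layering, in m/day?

0.0204

Flow is perpendicular to layering, so the layers act in series and the equivalent K is the thickness-weighted harmonic mean.
Total thickness L = 8.46 + 6.95 + 9.31 = 24.72 m.
Σ(b_i/K_i) = 8.46/7.06 + 6.95/0.00577 + 9.31/2.77 = 1209 d.
K_eq = L / Σ(b_i/K_i) = 24.72 / 1209 = 0.02045 m/day.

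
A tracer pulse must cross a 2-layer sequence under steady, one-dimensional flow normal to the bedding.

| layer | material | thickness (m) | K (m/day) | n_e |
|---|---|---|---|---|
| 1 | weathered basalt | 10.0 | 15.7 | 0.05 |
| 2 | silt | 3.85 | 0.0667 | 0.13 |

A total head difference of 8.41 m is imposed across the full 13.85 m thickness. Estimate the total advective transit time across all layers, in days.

With flow normal to the layers, continuity requires the same specific discharge q through every layer.
Σ(b_i/K_i) = 10.0/15.7 + 3.85/0.0667 = 58.36 d.
q = Δh / Σ(b_i/K_i) = 8.41 / 58.36 = 0.1441 m/day.
In each layer the seepage velocity is v_i = q/n_i, so the layer transit time is t_i = b_i·n_i / q:
  layer 1 (weathered basalt): t_1 = 10.0 × 0.05 / 0.1441 = 3.470 d
  layer 2 (silt): t_2 = 3.85 × 0.13 / 0.1441 = 3.473 d
Total t = Σ t_i = 6.943 days.

6.94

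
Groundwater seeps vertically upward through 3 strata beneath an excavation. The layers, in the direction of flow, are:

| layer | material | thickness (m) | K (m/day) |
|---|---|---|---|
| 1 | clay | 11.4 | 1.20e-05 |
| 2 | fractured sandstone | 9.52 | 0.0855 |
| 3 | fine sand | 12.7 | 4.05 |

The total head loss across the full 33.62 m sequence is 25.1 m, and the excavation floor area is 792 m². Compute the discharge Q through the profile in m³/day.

0.0209

Flow is perpendicular to layering, so the layers act in series and the equivalent K is the thickness-weighted harmonic mean.
Total thickness L = 11.4 + 9.52 + 12.7 = 33.62 m.
Σ(b_i/K_i) = 11.4/1.20e-05 + 9.52/0.0855 + 12.7/4.05 = 9.501e+05 d.
K_eq = L / Σ(b_i/K_i) = 33.62 / 9.501e+05 = 3.539e-05 m/day.
Q = K_eq · A · (Δh/L) = 3.539e-05 × 792 × (25.1/33.62) = 0.02092 m³/day.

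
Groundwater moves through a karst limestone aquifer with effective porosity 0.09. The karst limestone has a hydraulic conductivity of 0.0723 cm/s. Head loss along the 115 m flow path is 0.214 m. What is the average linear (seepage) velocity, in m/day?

Convert K: 0.0723 cm/s × 864 = 62.47 m/day.
Hydraulic gradient i = Δh / L = 0.214 / 115 = 0.001861.
Darcy flux q = K · i = 62.47 × 0.001861 = 0.1162 m/day.
Seepage velocity v = q / n_e = 0.1162 / 0.09 = 1.292 m/day.

1.29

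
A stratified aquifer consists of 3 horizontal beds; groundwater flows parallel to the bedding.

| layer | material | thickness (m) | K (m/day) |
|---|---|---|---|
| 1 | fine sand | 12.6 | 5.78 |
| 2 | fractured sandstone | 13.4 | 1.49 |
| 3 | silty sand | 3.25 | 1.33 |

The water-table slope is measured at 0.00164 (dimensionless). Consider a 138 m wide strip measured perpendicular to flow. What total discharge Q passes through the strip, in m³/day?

22.0

Flow is parallel to layering, so each bed carries its own Darcy discharge and the transmissivities add.
Σ(K_i·b_i) = 5.78×12.6 + 1.49×13.4 + 1.33×3.25 = 97.12 m²/day.
Hydraulic gradient i = 0.00164.
Q = Σ(K_i·b_i) · W · i = 97.12 × 138 × 0.001640 = 21.98 m³/day.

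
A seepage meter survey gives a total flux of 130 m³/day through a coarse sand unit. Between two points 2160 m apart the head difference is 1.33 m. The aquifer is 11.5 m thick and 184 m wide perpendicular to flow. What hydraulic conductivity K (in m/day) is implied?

99.8

Cross-sectional area A = 184 × 11.5 = 2116 m².
Hydraulic gradient i = Δh / L = 1.33 / 2160 = 0.0006157.
From Q = K·A·i, K = Q / (A·i) = 130 / (2116 × 0.0006157) = 99.78 m/day.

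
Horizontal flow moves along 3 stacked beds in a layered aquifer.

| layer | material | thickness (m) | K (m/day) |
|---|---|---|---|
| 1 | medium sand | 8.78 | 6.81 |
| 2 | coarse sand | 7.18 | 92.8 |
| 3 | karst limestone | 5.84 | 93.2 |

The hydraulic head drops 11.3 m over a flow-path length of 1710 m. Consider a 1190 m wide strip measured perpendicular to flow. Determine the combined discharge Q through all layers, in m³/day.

Flow is parallel to layering, so each bed carries its own Darcy discharge and the transmissivities add.
Σ(K_i·b_i) = 6.81×8.78 + 92.8×7.18 + 93.2×5.84 = 1270 m²/day.
Hydraulic gradient i = Δh / L = 11.3 / 1710 = 0.006608.
Q = Σ(K_i·b_i) · W · i = 1270 × 1190 × 0.006608 = 9990 m³/day.

9990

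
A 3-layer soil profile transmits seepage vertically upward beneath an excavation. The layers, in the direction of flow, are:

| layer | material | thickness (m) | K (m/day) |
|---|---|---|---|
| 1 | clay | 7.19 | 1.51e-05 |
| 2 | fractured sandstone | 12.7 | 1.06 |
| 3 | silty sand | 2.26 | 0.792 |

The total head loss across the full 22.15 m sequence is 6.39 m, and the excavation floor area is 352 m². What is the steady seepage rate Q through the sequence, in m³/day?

Flow is perpendicular to layering, so the layers act in series and the equivalent K is the thickness-weighted harmonic mean.
Total thickness L = 7.19 + 12.7 + 2.26 = 22.15 m.
Σ(b_i/K_i) = 7.19/1.51e-05 + 12.7/1.06 + 2.26/0.792 = 4.762e+05 d.
K_eq = L / Σ(b_i/K_i) = 22.15 / 4.762e+05 = 4.652e-05 m/day.
Q = K_eq · A · (Δh/L) = 4.652e-05 × 352 × (6.39/22.15) = 0.004724 m³/day.

0.00472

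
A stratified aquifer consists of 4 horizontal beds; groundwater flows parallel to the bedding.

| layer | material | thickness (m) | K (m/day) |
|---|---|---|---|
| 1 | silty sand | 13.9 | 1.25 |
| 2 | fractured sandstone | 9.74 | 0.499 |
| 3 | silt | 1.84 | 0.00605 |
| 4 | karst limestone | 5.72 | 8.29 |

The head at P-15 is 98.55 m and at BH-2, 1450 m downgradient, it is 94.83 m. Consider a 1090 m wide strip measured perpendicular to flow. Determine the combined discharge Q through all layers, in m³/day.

195

Flow is parallel to layering, so each bed carries its own Darcy discharge and the transmissivities add.
Σ(K_i·b_i) = 1.25×13.9 + 0.499×9.74 + 0.00605×1.84 + 8.29×5.72 = 69.67 m²/day.
Hydraulic gradient i = (98.55 − 94.83) / 1450 = 3.72 / 1450 = 0.002566.
Q = Σ(K_i·b_i) · W · i = 69.67 × 1090 × 0.002566 = 194.8 m³/day.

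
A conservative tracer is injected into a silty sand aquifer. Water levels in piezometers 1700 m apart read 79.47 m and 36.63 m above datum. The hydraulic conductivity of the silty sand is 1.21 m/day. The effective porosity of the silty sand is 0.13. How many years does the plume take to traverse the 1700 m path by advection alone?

Hydraulic gradient i = (79.47 − 36.63) / 1700 = 42.84 / 1700 = 0.02520.
Darcy flux q = K · i = 1.210 × 0.02520 = 0.03049 m/day.
Seepage velocity v = q / n_e = 0.03049 / 0.13 = 0.2346 m/day.
Travel time t = L / v = 1700 / 0.2346 = 7248 days = 19.84 years.

19.8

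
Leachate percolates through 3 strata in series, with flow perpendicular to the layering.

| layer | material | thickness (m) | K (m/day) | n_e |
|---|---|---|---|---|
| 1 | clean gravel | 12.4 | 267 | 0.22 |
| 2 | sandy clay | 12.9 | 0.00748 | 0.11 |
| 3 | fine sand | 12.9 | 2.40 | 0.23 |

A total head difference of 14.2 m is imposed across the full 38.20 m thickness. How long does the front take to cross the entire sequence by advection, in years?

With flow normal to the layers, continuity requires the same specific discharge q through every layer.
Σ(b_i/K_i) = 12.4/267 + 12.9/0.00748 + 12.9/2.40 = 1730 d.
q = Δh / Σ(b_i/K_i) = 14.2 / 1730 = 0.008208 m/day.
In each layer the seepage velocity is v_i = q/n_i, so the layer transit time is t_i = b_i·n_i / q:
  layer 1 (clean gravel): t_1 = 12.4 × 0.22 / 0.008208 = 332.4 d
  layer 2 (sandy clay): t_2 = 12.9 × 0.11 / 0.008208 = 172.9 d
  layer 3 (fine sand): t_3 = 12.9 × 0.23 / 0.008208 = 361.5 d
Total t = Σ t_i = 866.7 days = 2.373 years.

2.37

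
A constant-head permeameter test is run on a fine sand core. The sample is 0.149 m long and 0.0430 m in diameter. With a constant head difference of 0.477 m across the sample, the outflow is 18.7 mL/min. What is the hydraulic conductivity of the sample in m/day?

5.79

Cross-sectional area A = π·(d/2)² = π × (0.0430/2)² = 0.001452 m².
Convert discharge: 18.7 mL/min = 3.117e-07 m³/s.
Darcy's law rearranged: K = Q·L / (A·Δh) = 3.117e-07 × 0.149 / (0.001452 × 0.477) = 6.704e-05 m/s = 5.792 m/day.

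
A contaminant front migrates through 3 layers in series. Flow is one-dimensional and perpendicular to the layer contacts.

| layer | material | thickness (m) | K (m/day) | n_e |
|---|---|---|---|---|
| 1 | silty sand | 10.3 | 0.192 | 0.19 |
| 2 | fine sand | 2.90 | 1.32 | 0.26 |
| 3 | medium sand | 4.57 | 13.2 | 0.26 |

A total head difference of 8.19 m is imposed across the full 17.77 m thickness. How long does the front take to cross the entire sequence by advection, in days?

With flow normal to the layers, continuity requires the same specific discharge q through every layer.
Σ(b_i/K_i) = 10.3/0.192 + 2.90/1.32 + 4.57/13.2 = 56.19 d.
q = Δh / Σ(b_i/K_i) = 8.19 / 56.19 = 0.1458 m/day.
In each layer the seepage velocity is v_i = q/n_i, so the layer transit time is t_i = b_i·n_i / q:
  layer 1 (silty sand): t_1 = 10.3 × 0.19 / 0.1458 = 13.43 d
  layer 2 (fine sand): t_2 = 2.90 × 0.26 / 0.1458 = 5.173 d
  layer 3 (medium sand): t_3 = 4.57 × 0.26 / 0.1458 = 8.152 d
Total t = Σ t_i = 26.75 days.

26.8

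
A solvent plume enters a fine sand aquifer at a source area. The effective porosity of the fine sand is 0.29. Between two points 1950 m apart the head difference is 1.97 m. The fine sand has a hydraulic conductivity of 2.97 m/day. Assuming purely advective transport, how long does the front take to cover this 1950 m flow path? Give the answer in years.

Hydraulic gradient i = Δh / L = 1.97 / 1950 = 0.001010.
Darcy flux q = K · i = 2.970 × 0.001010 = 0.003000 m/day.
Seepage velocity v = q / n_e = 0.003000 / 0.29 = 0.01035 m/day.
Travel time t = L / v = 1950 / 0.01035 = 1.885e+05 days = 516.0 years.

516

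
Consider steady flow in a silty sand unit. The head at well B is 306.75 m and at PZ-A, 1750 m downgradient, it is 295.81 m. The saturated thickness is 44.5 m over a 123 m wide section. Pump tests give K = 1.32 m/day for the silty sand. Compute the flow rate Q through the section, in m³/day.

45.2

Cross-sectional area A = 123 × 44.5 = 5474 m².
Hydraulic gradient i = (306.75 − 295.81) / 1750 = 10.94 / 1750 = 0.006251.
Darcy's law: Q = K · A · i = 1.320 × 5474 × 0.006251 = 45.17 m³/day.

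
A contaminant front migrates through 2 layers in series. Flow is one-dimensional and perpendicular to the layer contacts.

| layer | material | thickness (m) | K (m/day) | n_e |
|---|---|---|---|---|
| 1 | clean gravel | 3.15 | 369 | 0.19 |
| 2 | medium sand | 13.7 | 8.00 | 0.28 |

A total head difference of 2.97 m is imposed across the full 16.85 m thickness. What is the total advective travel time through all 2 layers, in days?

With flow normal to the layers, continuity requires the same specific discharge q through every layer.
Σ(b_i/K_i) = 3.15/369 + 13.7/8.00 = 1.721 d.
q = Δh / Σ(b_i/K_i) = 2.97 / 1.721 = 1.726 m/day.
In each layer the seepage velocity is v_i = q/n_i, so the layer transit time is t_i = b_i·n_i / q:
  layer 1 (clean gravel): t_1 = 3.15 × 0.19 / 1.726 = 0.3468 d
  layer 2 (medium sand): t_2 = 13.7 × 0.28 / 1.726 = 2.223 d
Total t = Σ t_i = 2.570 days.

2.57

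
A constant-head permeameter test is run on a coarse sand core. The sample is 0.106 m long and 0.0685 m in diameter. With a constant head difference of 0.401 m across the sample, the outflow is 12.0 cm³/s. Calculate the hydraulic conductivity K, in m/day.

Cross-sectional area A = π·(d/2)² = π × (0.0685/2)² = 0.003685 m².
Convert discharge: 12.0 cm³/s = 1.200e-05 m³/s.
Darcy's law rearranged: K = Q·L / (A·Δh) = 1.200e-05 × 0.106 / (0.003685 × 0.401) = 0.0008607 m/s = 74.37 m/day.

74.4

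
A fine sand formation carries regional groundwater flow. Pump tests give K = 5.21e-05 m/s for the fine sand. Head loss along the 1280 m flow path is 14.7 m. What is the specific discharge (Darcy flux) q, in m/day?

Convert K: 5.21e-05 m/s × 86400 = 4.501 m/day.
Hydraulic gradient i = Δh / L = 14.7 / 1280 = 0.01148.
Specific discharge q = K · i = 4.501 × 0.01148 = 0.05170 m/day.

0.0517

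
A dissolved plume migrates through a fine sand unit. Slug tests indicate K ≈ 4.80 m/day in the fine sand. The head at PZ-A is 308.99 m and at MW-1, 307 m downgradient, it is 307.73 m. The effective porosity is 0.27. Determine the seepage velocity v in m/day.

Hydraulic gradient i = (308.99 − 307.73) / 307 = 1.26 / 307 = 0.004104.
Darcy flux q = K · i = 4.800 × 0.004104 = 0.01970 m/day.
Seepage velocity v = q / n_e = 0.01970 / 0.27 = 0.07296 m/day.

0.0730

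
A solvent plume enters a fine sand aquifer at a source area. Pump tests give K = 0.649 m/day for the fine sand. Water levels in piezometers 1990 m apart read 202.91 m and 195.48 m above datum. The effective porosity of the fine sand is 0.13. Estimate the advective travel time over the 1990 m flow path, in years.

Hydraulic gradient i = (202.91 − 195.48) / 1990 = 7.43 / 1990 = 0.003734.
Darcy flux q = K · i = 0.6490 × 0.003734 = 0.002423 m/day.
Seepage velocity v = q / n_e = 0.002423 / 0.13 = 0.01864 m/day.
Travel time t = L / v = 1990 / 0.01864 = 1.068e+05 days = 292.3 years.

292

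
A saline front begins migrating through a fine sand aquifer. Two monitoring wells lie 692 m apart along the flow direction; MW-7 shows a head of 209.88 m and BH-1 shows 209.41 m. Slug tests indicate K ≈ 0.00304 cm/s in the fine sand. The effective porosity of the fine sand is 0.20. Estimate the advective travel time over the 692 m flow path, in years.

212

Convert K: 0.00304 cm/s × 864 = 2.627 m/day.
Hydraulic gradient i = (209.88 − 209.41) / 692 = 0.47 / 692 = 0.0006792.
Darcy flux q = K · i = 2.627 × 0.0006792 = 0.001784 m/day.
Seepage velocity v = q / n_e = 0.001784 / 0.20 = 0.008920 m/day.
Travel time t = L / v = 692 / 0.008920 = 77581 days = 212.4 years.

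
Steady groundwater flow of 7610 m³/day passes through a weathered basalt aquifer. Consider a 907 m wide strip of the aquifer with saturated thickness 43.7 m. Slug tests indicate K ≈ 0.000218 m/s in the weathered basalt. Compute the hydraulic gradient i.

Convert K: 0.000218 m/s × 86400 = 18.84 m/day.
Cross-sectional area A = 907 × 43.7 = 39636 m².
From Q = K·A·i, i = Q / (K·A) = 7610 / (18.84 × 39636) = 0.01019.

0.0102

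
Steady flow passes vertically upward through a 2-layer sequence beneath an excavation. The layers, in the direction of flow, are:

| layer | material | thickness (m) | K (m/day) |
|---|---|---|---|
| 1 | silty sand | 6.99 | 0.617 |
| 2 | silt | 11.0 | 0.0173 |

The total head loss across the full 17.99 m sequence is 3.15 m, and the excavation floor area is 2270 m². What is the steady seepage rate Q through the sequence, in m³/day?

Flow is perpendicular to layering, so the layers act in series and the equivalent K is the thickness-weighted harmonic mean.
Total thickness L = 6.99 + 11.0 = 17.99 m.
Σ(b_i/K_i) = 6.99/0.617 + 11.0/0.0173 = 647.2 d.
K_eq = L / Σ(b_i/K_i) = 17.99 / 647.2 = 0.02780 m/day.
Q = K_eq · A · (Δh/L) = 0.02780 × 2270 × (3.15/17.99) = 11.05 m³/day.

11.0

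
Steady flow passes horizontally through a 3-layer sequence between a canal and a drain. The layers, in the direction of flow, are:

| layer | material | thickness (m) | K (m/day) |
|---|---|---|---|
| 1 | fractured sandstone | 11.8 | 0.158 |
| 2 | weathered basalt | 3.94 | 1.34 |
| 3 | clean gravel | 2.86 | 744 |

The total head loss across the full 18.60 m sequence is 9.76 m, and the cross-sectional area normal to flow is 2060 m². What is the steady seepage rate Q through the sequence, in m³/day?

259

Flow is perpendicular to layering, so the layers act in series and the equivalent K is the thickness-weighted harmonic mean.
Total thickness L = 11.8 + 3.94 + 2.86 = 18.60 m.
Σ(b_i/K_i) = 11.8/0.158 + 3.94/1.34 + 2.86/744 = 77.63 d.
K_eq = L / Σ(b_i/K_i) = 18.60 / 77.63 = 0.2396 m/day.
Q = K_eq · A · (Δh/L) = 0.2396 × 2060 × (9.76/18.60) = 259.0 m³/day.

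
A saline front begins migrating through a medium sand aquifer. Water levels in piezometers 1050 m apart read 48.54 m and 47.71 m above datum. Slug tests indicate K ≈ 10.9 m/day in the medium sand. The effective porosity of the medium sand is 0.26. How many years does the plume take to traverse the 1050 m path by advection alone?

86.7

Hydraulic gradient i = (48.54 − 47.71) / 1050 = 0.83 / 1050 = 0.0007905.
Darcy flux q = K · i = 10.90 × 0.0007905 = 0.008616 m/day.
Seepage velocity v = q / n_e = 0.008616 / 0.26 = 0.03314 m/day.
Travel time t = L / v = 1050 / 0.03314 = 31685 days = 86.75 years.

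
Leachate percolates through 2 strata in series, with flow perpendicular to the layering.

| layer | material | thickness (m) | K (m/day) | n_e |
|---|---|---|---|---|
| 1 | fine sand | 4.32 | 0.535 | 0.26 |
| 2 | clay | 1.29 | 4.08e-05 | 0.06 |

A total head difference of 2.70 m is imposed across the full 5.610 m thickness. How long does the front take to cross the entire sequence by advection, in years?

With flow normal to the layers, continuity requires the same specific discharge q through every layer.
Σ(b_i/K_i) = 4.32/0.535 + 1.29/4.08e-05 = 31626 d.
q = Δh / Σ(b_i/K_i) = 2.70 / 31626 = 8.537e-05 m/day.
In each layer the seepage velocity is v_i = q/n_i, so the layer transit time is t_i = b_i·n_i / q:
  layer 1 (fine sand): t_1 = 4.32 × 0.26 / 8.537e-05 = 13156 d
  layer 2 (clay): t_2 = 1.29 × 0.06 / 8.537e-05 = 906.6 d
Total t = Σ t_i = 14063 days = 38.50 years.

38.5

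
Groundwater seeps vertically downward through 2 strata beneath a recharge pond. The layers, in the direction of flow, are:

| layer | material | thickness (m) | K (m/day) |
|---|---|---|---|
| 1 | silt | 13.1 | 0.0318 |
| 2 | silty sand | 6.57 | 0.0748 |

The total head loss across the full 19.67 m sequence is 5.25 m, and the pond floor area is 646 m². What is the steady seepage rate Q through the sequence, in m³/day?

6.79

Flow is perpendicular to layering, so the layers act in series and the equivalent K is the thickness-weighted harmonic mean.
Total thickness L = 13.1 + 6.57 = 19.67 m.
Σ(b_i/K_i) = 13.1/0.0318 + 6.57/0.0748 = 499.8 d.
K_eq = L / Σ(b_i/K_i) = 19.67 / 499.8 = 0.03936 m/day.
Q = K_eq · A · (Δh/L) = 0.03936 × 646 × (5.25/19.67) = 6.786 m³/day.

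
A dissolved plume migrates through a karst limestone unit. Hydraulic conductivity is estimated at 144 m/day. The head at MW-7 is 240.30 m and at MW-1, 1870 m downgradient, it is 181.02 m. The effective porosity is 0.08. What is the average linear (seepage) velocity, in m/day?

57.1

Hydraulic gradient i = (240.30 − 181.02) / 1870 = 59.28 / 1870 = 0.03170.
Darcy flux q = K · i = 144.0 × 0.03170 = 4.565 m/day.
Seepage velocity v = q / n_e = 4.565 / 0.08 = 57.06 m/day.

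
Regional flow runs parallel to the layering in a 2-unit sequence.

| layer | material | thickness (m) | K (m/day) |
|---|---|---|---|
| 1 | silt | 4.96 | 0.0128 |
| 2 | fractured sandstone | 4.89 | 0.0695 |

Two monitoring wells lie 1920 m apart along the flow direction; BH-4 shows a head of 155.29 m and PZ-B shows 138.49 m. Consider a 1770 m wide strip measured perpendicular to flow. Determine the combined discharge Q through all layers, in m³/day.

6.25

Flow is parallel to layering, so each bed carries its own Darcy discharge and the transmissivities add.
Σ(K_i·b_i) = 0.0128×4.96 + 0.0695×4.89 = 0.4033 m²/day.
Hydraulic gradient i = (155.29 − 138.49) / 1920 = 16.8 / 1920 = 0.008750.
Q = Σ(K_i·b_i) · W · i = 0.4033 × 1770 × 0.008750 = 6.247 m³/day.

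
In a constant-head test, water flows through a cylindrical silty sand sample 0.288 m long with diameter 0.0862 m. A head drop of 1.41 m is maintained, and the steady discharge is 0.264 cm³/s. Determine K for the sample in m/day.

0.798

Cross-sectional area A = π·(d/2)² = π × (0.0862/2)² = 0.005836 m².
Convert discharge: 0.264 cm³/s = 2.640e-07 m³/s.
Darcy's law rearranged: K = Q·L / (A·Δh) = 2.640e-07 × 0.288 / (0.005836 × 1.41) = 9.240e-06 m/s = 0.7983 m/day.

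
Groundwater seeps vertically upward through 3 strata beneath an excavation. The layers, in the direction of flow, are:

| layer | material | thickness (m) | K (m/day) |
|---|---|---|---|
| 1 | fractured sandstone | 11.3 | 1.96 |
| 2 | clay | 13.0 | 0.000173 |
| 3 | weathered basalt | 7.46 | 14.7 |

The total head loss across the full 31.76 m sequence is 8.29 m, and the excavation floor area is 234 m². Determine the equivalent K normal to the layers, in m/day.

Flow is perpendicular to layering, so the layers act in series and the equivalent K is the thickness-weighted harmonic mean.
Total thickness L = 11.3 + 13.0 + 7.46 = 31.76 m.
Σ(b_i/K_i) = 11.3/1.96 + 13.0/0.000173 + 7.46/14.7 = 75151 d.
K_eq = L / Σ(b_i/K_i) = 31.76 / 75151 = 0.0004226 m/day.

0.000423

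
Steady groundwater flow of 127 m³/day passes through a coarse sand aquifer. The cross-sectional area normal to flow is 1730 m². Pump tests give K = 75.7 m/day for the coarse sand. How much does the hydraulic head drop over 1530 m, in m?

1.48

From Q = K·A·i, i = Q / (K·A) = 127 / (75.70 × 1730) = 0.0009698.
Head loss Δh = i · L = 0.0009698 × 1530 = 1.484 m.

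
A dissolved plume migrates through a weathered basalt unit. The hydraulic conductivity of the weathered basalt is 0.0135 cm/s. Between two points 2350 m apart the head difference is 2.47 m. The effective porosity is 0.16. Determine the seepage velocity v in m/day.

0.0766

Convert K: 0.0135 cm/s × 864 = 11.66 m/day.
Hydraulic gradient i = Δh / L = 2.47 / 2350 = 0.001051.
Darcy flux q = K · i = 11.66 × 0.001051 = 0.01226 m/day.
Seepage velocity v = q / n_e = 0.01226 / 0.16 = 0.07662 m/day.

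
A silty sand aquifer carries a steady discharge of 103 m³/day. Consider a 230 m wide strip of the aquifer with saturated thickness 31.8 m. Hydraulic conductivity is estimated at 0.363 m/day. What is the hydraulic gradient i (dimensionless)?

0.0388

Cross-sectional area A = 230 × 31.8 = 7314 m².
From Q = K·A·i, i = Q / (K·A) = 103 / (0.3630 × 7314) = 0.03879.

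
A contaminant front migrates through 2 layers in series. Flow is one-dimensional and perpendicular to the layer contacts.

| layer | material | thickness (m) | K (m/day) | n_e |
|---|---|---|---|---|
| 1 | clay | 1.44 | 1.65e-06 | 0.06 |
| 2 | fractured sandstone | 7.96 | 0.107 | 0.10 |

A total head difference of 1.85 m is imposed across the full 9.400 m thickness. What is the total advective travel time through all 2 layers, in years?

With flow normal to the layers, continuity requires the same specific discharge q through every layer.
Σ(b_i/K_i) = 1.44/1.65e-06 + 7.96/0.107 = 8.728e+05 d.
q = Δh / Σ(b_i/K_i) = 1.85 / 8.728e+05 = 2.120e-06 m/day.
In each layer the seepage velocity is v_i = q/n_i, so the layer transit time is t_i = b_i·n_i / q:
  layer 1 (clay): t_1 = 1.44 × 0.06 / 2.120e-06 = 40762 d
  layer 2 (fractured sandstone): t_2 = 7.96 × 0.10 / 2.120e-06 = 3.755e+05 d
Total t = Σ t_i = 4.163e+05 days = 1140 years.

1140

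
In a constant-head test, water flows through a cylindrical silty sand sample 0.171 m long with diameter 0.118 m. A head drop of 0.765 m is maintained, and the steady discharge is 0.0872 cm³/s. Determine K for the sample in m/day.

Cross-sectional area A = π·(d/2)² = π × (0.118/2)² = 0.01094 m².
Convert discharge: 0.0872 cm³/s = 8.720e-08 m³/s.
Darcy's law rearranged: K = Q·L / (A·Δh) = 8.720e-08 × 0.171 / (0.01094 × 0.765) = 1.782e-06 m/s = 0.1540 m/day.

0.154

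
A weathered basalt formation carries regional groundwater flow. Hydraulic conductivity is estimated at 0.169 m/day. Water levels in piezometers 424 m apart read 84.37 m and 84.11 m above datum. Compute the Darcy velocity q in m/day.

Hydraulic gradient i = (84.37 − 84.11) / 424 = 0.26 / 424 = 0.0006132.
Specific discharge q = K · i = 0.1690 × 0.0006132 = 0.0001036 m/day.

0.000104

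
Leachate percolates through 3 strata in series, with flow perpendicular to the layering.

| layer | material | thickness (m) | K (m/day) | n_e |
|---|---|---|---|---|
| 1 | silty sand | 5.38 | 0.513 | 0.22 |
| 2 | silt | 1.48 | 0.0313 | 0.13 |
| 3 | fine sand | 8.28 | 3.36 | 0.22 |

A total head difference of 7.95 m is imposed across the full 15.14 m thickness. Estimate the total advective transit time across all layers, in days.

24.2

With flow normal to the layers, continuity requires the same specific discharge q through every layer.
Σ(b_i/K_i) = 5.38/0.513 + 1.48/0.0313 + 8.28/3.36 = 60.24 d.
q = Δh / Σ(b_i/K_i) = 7.95 / 60.24 = 0.1320 m/day.
In each layer the seepage velocity is v_i = q/n_i, so the layer transit time is t_i = b_i·n_i / q:
  layer 1 (silty sand): t_1 = 5.38 × 0.22 / 0.1320 = 8.968 d
  layer 2 (silt): t_2 = 1.48 × 0.13 / 0.1320 = 1.458 d
  layer 3 (fine sand): t_3 = 8.28 × 0.22 / 0.1320 = 13.80 d
Total t = Σ t_i = 24.23 days.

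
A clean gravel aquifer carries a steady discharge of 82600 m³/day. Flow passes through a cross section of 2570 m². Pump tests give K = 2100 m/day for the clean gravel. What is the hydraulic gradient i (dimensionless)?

From Q = K·A·i, i = Q / (K·A) = 82600 / (2100 × 2570) = 0.01530.

0.0153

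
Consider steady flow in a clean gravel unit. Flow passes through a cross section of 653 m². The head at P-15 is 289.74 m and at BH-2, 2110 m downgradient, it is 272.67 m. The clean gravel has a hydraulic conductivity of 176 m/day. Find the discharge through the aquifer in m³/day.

930

Hydraulic gradient i = (289.74 − 272.67) / 2110 = 17.07 / 2110 = 0.008090.
Darcy's law: Q = K · A · i = 176.0 × 653.0 × 0.008090 = 929.8 m³/day.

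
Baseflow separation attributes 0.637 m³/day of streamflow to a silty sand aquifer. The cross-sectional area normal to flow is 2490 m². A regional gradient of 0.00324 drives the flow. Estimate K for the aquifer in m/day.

0.0790

Hydraulic gradient i = 0.00324.
From Q = K·A·i, K = Q / (A·i) = 0.637 / (2490 × 0.003240) = 0.07896 m/day.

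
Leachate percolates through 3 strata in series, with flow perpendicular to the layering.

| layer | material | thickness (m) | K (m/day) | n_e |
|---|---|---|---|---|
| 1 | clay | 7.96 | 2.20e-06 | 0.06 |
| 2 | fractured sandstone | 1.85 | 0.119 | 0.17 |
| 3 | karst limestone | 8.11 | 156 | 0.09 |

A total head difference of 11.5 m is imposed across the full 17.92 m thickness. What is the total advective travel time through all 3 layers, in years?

With flow normal to the layers, continuity requires the same specific discharge q through every layer.
Σ(b_i/K_i) = 7.96/2.20e-06 + 1.85/0.119 + 8.11/156 = 3.618e+06 d.
q = Δh / Σ(b_i/K_i) = 11.5 / 3.618e+06 = 3.178e-06 m/day.
In each layer the seepage velocity is v_i = q/n_i, so the layer transit time is t_i = b_i·n_i / q:
  layer 1 (clay): t_1 = 7.96 × 0.06 / 3.178e-06 = 1.503e+05 d
  layer 2 (fractured sandstone): t_2 = 1.85 × 0.17 / 3.178e-06 = 98950 d
  layer 3 (karst limestone): t_3 = 8.11 × 0.09 / 3.178e-06 = 2.296e+05 d
Total t = Σ t_i = 4.789e+05 days = 1311 years.

1310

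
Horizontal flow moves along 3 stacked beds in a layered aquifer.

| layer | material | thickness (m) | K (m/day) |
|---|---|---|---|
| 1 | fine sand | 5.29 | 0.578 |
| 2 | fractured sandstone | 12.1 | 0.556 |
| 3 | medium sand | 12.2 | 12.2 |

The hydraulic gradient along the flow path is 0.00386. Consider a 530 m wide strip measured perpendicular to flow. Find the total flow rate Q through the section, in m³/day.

325

Flow is parallel to layering, so each bed carries its own Darcy discharge and the transmissivities add.
Σ(K_i·b_i) = 0.578×5.29 + 0.556×12.1 + 12.2×12.2 = 158.6 m²/day.
Hydraulic gradient i = 0.00386.
Q = Σ(K_i·b_i) · W · i = 158.6 × 530 × 0.003860 = 324.5 m³/day.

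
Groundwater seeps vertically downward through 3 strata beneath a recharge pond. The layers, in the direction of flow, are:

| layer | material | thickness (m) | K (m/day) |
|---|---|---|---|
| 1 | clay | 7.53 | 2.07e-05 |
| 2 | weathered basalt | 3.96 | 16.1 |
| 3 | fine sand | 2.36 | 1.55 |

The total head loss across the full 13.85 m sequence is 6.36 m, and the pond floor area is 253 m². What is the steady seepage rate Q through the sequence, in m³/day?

0.00442

Flow is perpendicular to layering, so the layers act in series and the equivalent K is the thickness-weighted harmonic mean.
Total thickness L = 7.53 + 3.96 + 2.36 = 13.85 m.
Σ(b_i/K_i) = 7.53/2.07e-05 + 3.96/16.1 + 2.36/1.55 = 3.638e+05 d.
K_eq = L / Σ(b_i/K_i) = 13.85 / 3.638e+05 = 3.807e-05 m/day.
Q = K_eq · A · (Δh/L) = 3.807e-05 × 253 × (6.36/13.85) = 0.004423 m³/day.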